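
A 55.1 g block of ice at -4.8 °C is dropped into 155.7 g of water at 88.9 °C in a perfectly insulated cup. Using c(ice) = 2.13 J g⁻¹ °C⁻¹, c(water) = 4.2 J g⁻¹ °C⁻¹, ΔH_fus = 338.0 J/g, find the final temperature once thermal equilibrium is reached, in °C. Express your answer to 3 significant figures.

Heat to bring ice to 0 °C and melt it: q₁ = 55.1×2.13×4.8 + 55.1×338.0 = 19187 J
Heat the water can supply cooling to 0 °C: 155.7×4.2×88.9 = 58135.3 J > q₁, so all ice melts.
Energy balance: 155.7×4.2×(88.9 − T) = 19187 + 55.1×4.2×(T − 0)
653.94(88.9 − T) = 19187 + 231.42 T
58135.3 − 19187 = 885.36 T
T = 38948.3 / 885.36 = 43.99 °C

T_f = 44.0 °C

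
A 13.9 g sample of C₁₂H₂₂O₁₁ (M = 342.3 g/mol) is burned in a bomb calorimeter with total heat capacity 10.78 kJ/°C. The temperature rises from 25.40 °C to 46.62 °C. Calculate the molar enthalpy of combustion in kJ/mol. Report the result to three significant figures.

ΔT = 46.62 − 25.40 = 21.22 °C
q_cal = C_cal × ΔT = 10.78 × 21.22 = 228.7516 kJ
n = 13.9 / 342.3 = 0.04061 mol
q_rxn = −q_cal = -228.7516 kJ
ΔH = -228.7516 / 0.04061 = -5633 kJ/mol

ΔH = -5630 kJ/mol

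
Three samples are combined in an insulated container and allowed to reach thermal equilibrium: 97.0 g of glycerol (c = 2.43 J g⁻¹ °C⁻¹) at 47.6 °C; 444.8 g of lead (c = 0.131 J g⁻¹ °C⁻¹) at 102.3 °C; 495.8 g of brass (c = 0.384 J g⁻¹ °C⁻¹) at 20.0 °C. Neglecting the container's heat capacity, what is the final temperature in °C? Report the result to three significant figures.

Σ mᵢcᵢ(T − Tᵢ) = 0  ⇒  T = Σ mᵢcᵢTᵢ / Σ mᵢcᵢ
Σ mᵢcᵢ = 97.0×2.43 + 444.8×0.131 + 495.8×0.384 = 484.3660
Σ mᵢcᵢTᵢ = 235.71×47.6 + 58.2688×102.3 + 190.3872×20.0 = 20988
T = 20988 / 484.3660 = 43.33 °C

T_f = 43.3 °C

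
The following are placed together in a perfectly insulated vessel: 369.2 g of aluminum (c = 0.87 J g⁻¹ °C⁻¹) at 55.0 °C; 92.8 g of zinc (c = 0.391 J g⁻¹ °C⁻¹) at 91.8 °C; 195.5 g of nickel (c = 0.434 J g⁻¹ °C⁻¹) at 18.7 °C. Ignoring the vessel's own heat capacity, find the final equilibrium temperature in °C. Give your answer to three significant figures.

T_f = 51.1 °C

Σ mᵢcᵢ(T − Tᵢ) = 0  ⇒  T = Σ mᵢcᵢTᵢ / Σ mᵢcᵢ
Σ mᵢcᵢ = 369.2×0.87 + 92.8×0.391 + 195.5×0.434 = 442.3358
Σ mᵢcᵢTᵢ = 321.204×55.0 + 36.2848×91.8 + 84.847×18.7 = 22584
T = 22584 / 442.3358 = 51.06 °C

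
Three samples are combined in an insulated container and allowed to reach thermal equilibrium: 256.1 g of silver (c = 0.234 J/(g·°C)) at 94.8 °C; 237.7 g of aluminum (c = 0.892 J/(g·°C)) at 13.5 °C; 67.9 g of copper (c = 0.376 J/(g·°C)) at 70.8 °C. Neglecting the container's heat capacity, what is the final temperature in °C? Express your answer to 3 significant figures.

Σ mᵢcᵢ(T − Tᵢ) = 0  ⇒  T = Σ mᵢcᵢTᵢ / Σ mᵢcᵢ
Σ mᵢcᵢ = 256.1×0.234 + 237.7×0.892 + 67.9×0.376 = 297.4862
Σ mᵢcᵢTᵢ = 59.9274×94.8 + 212.0284×13.5 + 25.5304×70.8 = 10351
T = 10351 / 297.4862 = 34.79 °C

T_f = 34.8 °C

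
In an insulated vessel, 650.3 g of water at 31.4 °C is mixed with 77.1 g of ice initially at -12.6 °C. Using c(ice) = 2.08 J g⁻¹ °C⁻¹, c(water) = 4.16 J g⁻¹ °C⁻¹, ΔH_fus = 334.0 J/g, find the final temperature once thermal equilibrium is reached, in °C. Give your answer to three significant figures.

Heat to bring ice to 0 °C and melt it: q₁ = 77.1×2.08×12.6 + 77.1×334.0 = 27772 J
Heat the water can supply cooling to 0 °C: 650.3×4.16×31.4 = 84944.8 J > q₁, so all ice melts.
Energy balance: 650.3×4.16×(31.4 − T) = 27772 + 77.1×4.16×(T − 0)
2705.248(31.4 − T) = 27772 + 320.736 T
84944.8 − 27772 = 3025.984 T
T = 57172.8 / 3025.984 = 18.89 °C

T_f = 18.9 °C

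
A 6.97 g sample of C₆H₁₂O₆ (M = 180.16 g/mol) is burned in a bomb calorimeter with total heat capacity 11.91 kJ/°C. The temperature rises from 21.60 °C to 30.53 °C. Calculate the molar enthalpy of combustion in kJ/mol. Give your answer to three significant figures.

ΔH = -2750 kJ/mol

ΔT = 30.53 − 21.60 = 8.93 °C
q_cal = C_cal × ΔT = 11.91 × 8.93 = 106.3563 kJ
n = 6.97 / 180.16 = 0.03869 mol
q_rxn = −q_cal = -106.3563 kJ
ΔH = -106.3563 / 0.03869 = -2749 kJ/mol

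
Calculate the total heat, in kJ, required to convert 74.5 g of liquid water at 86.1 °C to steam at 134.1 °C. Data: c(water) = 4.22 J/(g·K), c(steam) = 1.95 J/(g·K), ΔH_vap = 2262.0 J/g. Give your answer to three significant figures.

q = 178 kJ

q1 (heat water 86.1→100.0 °C): 74.5 × 4.22 × 13.9 = 4370 J
q2 (vaporize at 100 °C): 74.5 × 2262.0 = 168519 J
q3 (heat steam 100.0→134.1 °C): 74.5 × 1.95 × 34.1 = 4954 J
Total: 4370 + 168519 + 4954 = 177843 J = 178 kJ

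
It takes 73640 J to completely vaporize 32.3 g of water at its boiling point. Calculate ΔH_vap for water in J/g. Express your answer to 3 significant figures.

ΔH_vap = 2280 J/g

ΔH_vap = q / m = 73640 / 32.3 = 2280 J/g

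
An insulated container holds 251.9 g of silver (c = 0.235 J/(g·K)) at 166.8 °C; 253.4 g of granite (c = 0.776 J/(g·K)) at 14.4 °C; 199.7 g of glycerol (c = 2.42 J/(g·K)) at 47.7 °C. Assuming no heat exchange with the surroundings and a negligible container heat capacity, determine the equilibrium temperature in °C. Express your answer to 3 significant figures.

T_f = 48.4 °C

Σ mᵢcᵢ(T − Tᵢ) = 0  ⇒  T = Σ mᵢcᵢTᵢ / Σ mᵢcᵢ
Σ mᵢcᵢ = 251.9×0.235 + 253.4×0.776 + 199.7×2.42 = 739.1089
Σ mᵢcᵢTᵢ = 59.1965×166.8 + 196.6384×14.4 + 483.274×47.7 = 35758
T = 35758 / 739.1089 = 48.38 °C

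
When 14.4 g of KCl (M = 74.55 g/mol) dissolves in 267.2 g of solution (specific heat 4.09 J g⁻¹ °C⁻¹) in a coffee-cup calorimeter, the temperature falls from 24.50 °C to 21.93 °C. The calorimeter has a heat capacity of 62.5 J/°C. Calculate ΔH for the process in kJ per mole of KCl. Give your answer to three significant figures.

|ΔT| = |21.93 − 24.50| = 2.57 °C
|q_surr| = (267.2 × 4.09 + 62.5) × 2.57 = 1155.348 × 2.57 = 2969 J
n(KCl) = 14.4 / 74.55 = 0.1932 mol
Temperature fell, so q_rxn = +|q_surr| = 2.969 kJ
ΔH = q_rxn / n = 15.37 kJ/mol

ΔH = 15.4 kJ/mol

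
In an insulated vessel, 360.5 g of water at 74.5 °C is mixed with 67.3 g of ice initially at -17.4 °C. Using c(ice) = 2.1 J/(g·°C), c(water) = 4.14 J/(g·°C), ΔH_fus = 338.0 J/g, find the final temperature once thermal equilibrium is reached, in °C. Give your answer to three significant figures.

T_f = 48.5 °C

Heat to bring ice to 0 °C and melt it: q₁ = 67.3×2.1×17.4 + 67.3×338.0 = 25207 J
Heat the water can supply cooling to 0 °C: 360.5×4.14×74.5 = 111189 J > q₁, so all ice melts.
Energy balance: 360.5×4.14×(74.5 − T) = 25207 + 67.3×4.14×(T − 0)
1492.47(74.5 − T) = 25207 + 278.622 T
111189 − 25207 = 1771.092 T
T = 85982 / 1771.092 = 48.547 °C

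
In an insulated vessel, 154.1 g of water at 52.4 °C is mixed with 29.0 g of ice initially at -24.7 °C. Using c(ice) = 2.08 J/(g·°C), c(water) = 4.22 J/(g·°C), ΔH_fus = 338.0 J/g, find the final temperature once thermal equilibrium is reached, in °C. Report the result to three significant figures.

Heat to bring ice to 0 °C and melt it: q₁ = 29.0×2.08×24.7 + 29.0×338.0 = 11292 J
Heat the water can supply cooling to 0 °C: 154.1×4.22×52.4 = 34075.8 J > q₁, so all ice melts.
Energy balance: 154.1×4.22×(52.4 − T) = 11292 + 29.0×4.22×(T − 0)
650.302(52.4 − T) = 11292 + 122.38 T
34075.8 − 11292 = 772.682 T
T = 22783.8 / 772.682 = 29.49 °C

T_f = 29.5 °C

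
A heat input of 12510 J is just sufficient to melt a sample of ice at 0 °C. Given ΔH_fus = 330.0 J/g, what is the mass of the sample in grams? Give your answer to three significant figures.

m = q / ΔH_fus = 12510 J / 330.0 J/g = 37.9 g

m = 37.9 g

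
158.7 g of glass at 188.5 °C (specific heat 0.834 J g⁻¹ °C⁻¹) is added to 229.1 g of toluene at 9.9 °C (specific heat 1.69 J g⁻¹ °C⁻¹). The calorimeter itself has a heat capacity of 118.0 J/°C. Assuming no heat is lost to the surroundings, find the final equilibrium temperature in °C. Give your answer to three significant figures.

T_f = 47.0 °C

Heat lost by glass = heat gained by toluene + calorimeter.
(158.7)(0.834)(188.5 − T) = [(229.1)(1.69) + 118.0](T − 9.9)
132.3558 (188.5 − T) = 505.179 (T − 9.9)
24949 − 132.3558 T = 505.179 T − 5001.3
29950.3 = 637.5348 T
T = 46.98 °C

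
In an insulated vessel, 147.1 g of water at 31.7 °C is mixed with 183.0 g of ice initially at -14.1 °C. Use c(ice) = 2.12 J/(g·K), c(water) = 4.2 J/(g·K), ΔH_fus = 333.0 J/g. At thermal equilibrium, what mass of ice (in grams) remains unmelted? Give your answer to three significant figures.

m_ice remaining = 141 g

Heat to warm all ice to 0 °C: 183.0×2.12×14.1 = 5470.2 J
Heat released by water cooling to 0 °C: 147.1×4.2×31.7 = 19585 J
19585 J < 5470.2 + 183.0×333.0 = 66409.2 J, so not all ice melts; final T = 0 °C.
Heat left for melting: 19585 − 5470.2 = 14114.8 J
Mass melted = 14114.8 / 333.0 = 42.39 g
Ice remaining = 183.0 − 42.39 = 140.61 g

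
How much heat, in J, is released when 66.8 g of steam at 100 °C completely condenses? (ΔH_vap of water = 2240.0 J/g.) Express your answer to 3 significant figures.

q = m × ΔH_vap = 66.8 × 2240.0 = 149600 J

q = 150000 J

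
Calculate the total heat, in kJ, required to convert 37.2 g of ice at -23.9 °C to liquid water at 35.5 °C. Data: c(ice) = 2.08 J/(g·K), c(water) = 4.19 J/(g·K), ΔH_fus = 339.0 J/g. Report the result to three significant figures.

q1 (heat ice -23.9→0.0 °C): 37.2 × 2.08 × 23.9 = 1849 J
q2 (melt at 0 °C): 37.2 × 339.0 = 12611 J
q3 (heat water 0.0→35.5 °C): 37.2 × 4.19 × 35.5 = 5533 J
Total: 1849 + 12611 + 5533 = 19993 J = 20.0 kJ

q = 20.0 kJ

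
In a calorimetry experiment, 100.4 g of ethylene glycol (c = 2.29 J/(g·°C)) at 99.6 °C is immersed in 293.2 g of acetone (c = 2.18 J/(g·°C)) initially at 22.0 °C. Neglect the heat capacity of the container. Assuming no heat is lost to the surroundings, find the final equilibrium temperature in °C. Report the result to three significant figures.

T_f = 42.5 °C

Heat lost by ethylene glycol = heat gained by acetone.
(100.4)(2.29)(99.6 − T) = (293.2)(2.18)(T − 22.0)
229.916 (99.6 − T) = 639.176 (T − 22.0)
22900 − 229.916 T = 639.176 T − 14062
36962 = 869.092 T
T = 42.53 °C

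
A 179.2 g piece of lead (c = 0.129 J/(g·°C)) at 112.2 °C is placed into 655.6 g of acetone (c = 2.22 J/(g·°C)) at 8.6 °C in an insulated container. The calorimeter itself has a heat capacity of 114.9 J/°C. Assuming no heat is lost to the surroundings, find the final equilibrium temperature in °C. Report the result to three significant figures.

T_f = 10.1 °C

Heat lost by lead = heat gained by acetone + calorimeter.
(179.2)(0.129)(112.2 − T) = [(655.6)(2.22) + 114.9](T − 8.6)
23.1168 (112.2 − T) = 1570.332 (T − 8.6)
2593.7 − 23.1168 T = 1570.332 T − 13505
16098.7 = 1593.4488 T
T = 10.10 °C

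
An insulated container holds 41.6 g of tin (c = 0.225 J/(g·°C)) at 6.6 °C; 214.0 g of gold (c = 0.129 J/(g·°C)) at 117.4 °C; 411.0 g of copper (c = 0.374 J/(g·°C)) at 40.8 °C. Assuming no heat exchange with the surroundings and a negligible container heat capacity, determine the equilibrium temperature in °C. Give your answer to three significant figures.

T_f = 50.2 °C

Σ mᵢcᵢ(T − Tᵢ) = 0  ⇒  T = Σ mᵢcᵢTᵢ / Σ mᵢcᵢ
Σ mᵢcᵢ = 41.6×0.225 + 214.0×0.129 + 411.0×0.374 = 190.680
Σ mᵢcᵢTᵢ = 9.36×6.6 + 27.606×117.4 + 153.714×40.8 = 9574.3
T = 9574.3 / 190.680 = 50.21 °C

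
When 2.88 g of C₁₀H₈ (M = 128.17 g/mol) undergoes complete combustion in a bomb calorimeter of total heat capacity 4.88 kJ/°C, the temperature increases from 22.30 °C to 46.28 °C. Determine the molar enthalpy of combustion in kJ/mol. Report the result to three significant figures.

ΔT = 46.28 − 22.30 = 23.98 °C
q_cal = C_cal × ΔT = 4.88 × 23.98 = 117.0224 kJ
n = 2.88 / 128.17 = 0.02247 mol
q_rxn = −q_cal = -117.0224 kJ
ΔH = -117.0224 / 0.02247 = -5208 kJ/mol

ΔH = -5210 kJ/mol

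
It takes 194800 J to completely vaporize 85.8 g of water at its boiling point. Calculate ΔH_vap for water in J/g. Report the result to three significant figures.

ΔH_vap = q / m = 194800 / 85.8 = 2270 J/g

ΔH_vap = 2270 J/g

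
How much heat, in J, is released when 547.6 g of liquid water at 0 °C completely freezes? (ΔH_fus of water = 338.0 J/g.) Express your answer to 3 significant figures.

q = 185000 J

q = m × ΔH_fus = 547.6 × 338.0 = 185100 J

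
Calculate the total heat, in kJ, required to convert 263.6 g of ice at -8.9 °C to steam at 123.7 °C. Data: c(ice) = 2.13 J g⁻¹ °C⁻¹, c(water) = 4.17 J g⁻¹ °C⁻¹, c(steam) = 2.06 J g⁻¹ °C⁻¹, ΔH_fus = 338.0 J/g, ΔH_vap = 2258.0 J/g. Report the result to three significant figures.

q1 (heat ice -8.9→0.0 °C): 263.6 × 2.13 × 8.9 = 4997 J
q2 (melt at 0 °C): 263.6 × 338.0 = 89097 J
q3 (heat water 0.0→100.0 °C): 263.6 × 4.17 × 100.0 = 109921 J
q4 (vaporize at 100 °C): 263.6 × 2258.0 = 595209 J
q5 (heat steam 100.0→123.7 °C): 263.6 × 2.06 × 23.7 = 12869 J
Total: 4997 + 89097 + 109921 + 595209 + 12869 = 812093 J = 812 kJ

q = 812 kJ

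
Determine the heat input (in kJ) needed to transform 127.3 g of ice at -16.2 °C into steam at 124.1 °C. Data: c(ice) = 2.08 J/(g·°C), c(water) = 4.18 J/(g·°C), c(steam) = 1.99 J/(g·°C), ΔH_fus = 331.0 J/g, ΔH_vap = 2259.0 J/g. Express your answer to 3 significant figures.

q = 393 kJ

q1 (heat ice -16.2→0.0 °C): 127.3 × 2.08 × 16.2 = 4290 J
q2 (melt at 0 °C): 127.3 × 331.0 = 42136 J
q3 (heat water 0.0→100.0 °C): 127.3 × 4.18 × 100.0 = 53211 J
q4 (vaporize at 100 °C): 127.3 × 2259.0 = 287571 J
q5 (heat steam 100.0→124.1 °C): 127.3 × 1.99 × 24.1 = 6105 J
Total: 4290 + 42136 + 53211 + 287571 + 6105 = 393313 J = 393 kJ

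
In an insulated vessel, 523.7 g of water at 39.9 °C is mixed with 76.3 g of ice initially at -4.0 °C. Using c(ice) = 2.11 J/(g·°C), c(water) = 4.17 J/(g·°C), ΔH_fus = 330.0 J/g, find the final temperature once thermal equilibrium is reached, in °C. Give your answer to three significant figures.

Heat to bring ice to 0 °C and melt it: q₁ = 76.3×2.11×4.0 + 76.3×330.0 = 25823 J
Heat the water can supply cooling to 0 °C: 523.7×4.17×39.9 = 87134.8 J > q₁, so all ice melts.
Energy balance: 523.7×4.17×(39.9 − T) = 25823 + 76.3×4.17×(T − 0)
2183.829(39.9 − T) = 25823 + 318.171 T
87134.8 − 25823 = 2502.000 T
T = 61311.8 / 2502.000 = 24.51 °C

T_f = 24.5 °C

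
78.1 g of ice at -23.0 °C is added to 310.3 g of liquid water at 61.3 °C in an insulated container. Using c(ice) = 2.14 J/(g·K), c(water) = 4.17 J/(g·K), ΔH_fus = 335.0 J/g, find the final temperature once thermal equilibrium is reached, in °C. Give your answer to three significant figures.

T_f = 30.4 °C

Heat to bring ice to 0 °C and melt it: q₁ = 78.1×2.14×23.0 + 78.1×335.0 = 30008 J
Heat the water can supply cooling to 0 °C: 310.3×4.17×61.3 = 79319.2 J > q₁, so all ice melts.
Energy balance: 310.3×4.17×(61.3 − T) = 30008 + 78.1×4.17×(T − 0)
1293.951(61.3 − T) = 30008 + 325.677 T
79319.2 − 30008 = 1619.628 T
T = 49311.2 / 1619.628 = 30.446 °C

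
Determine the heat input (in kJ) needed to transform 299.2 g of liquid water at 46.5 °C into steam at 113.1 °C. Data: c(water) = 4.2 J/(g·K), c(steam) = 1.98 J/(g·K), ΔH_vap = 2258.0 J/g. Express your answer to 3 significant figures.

q = 751 kJ

q1 (heat water 46.5→100.0 °C): 299.2 × 4.2 × 53.5 = 67230 J
q2 (vaporize at 100 °C): 299.2 × 2258.0 = 675594 J
q3 (heat steam 100.0→113.1 °C): 299.2 × 1.98 × 13.1 = 7761 J
Total: 67230 + 675594 + 7761 = 750585 J = 751 kJ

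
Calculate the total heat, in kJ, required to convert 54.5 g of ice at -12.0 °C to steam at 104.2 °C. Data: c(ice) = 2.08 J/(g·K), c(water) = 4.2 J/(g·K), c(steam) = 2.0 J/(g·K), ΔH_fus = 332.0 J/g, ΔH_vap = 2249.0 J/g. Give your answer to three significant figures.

q1 (heat ice -12.0→0.0 °C): 54.5 × 2.08 × 12.0 = 1360 J
q2 (melt at 0 °C): 54.5 × 332.0 = 18094 J
q3 (heat water 0.0→100.0 °C): 54.5 × 4.2 × 100.0 = 22890 J
q4 (vaporize at 100 °C): 54.5 × 2249.0 = 122571 J
q5 (heat steam 100.0→104.2 °C): 54.5 × 2.0 × 4.2 = 458 J
Total: 1360 + 18094 + 22890 + 122571 + 458 = 165373 J = 165 kJ

q = 165 kJ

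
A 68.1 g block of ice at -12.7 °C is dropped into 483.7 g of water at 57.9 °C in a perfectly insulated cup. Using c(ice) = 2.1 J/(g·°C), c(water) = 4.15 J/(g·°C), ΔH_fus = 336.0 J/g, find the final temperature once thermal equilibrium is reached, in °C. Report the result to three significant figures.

Heat to bring ice to 0 °C and melt it: q₁ = 68.1×2.1×12.7 + 68.1×336.0 = 24698 J
Heat the water can supply cooling to 0 °C: 483.7×4.15×57.9 = 116226 J > q₁, so all ice melts.
Energy balance: 483.7×4.15×(57.9 − T) = 24698 + 68.1×4.15×(T − 0)
2007.355(57.9 − T) = 24698 + 282.615 T
116226 − 24698 = 2289.970 T
T = 91528 / 2289.970 = 39.97 °C

T_f = 40.0 °C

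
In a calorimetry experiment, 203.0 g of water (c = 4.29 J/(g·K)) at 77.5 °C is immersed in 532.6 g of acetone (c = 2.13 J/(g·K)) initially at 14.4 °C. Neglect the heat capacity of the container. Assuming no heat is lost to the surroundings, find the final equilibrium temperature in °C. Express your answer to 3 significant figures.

T_f = 41.8 °C

Heat lost by water = heat gained by acetone.
(203.0)(4.29)(77.5 − T) = (532.6)(2.13)(T − 14.4)
870.87 (77.5 − T) = 1134.438 (T − 14.4)
67492 − 870.87 T = 1134.438 T − 16336
83828 = 2005.308 T
T = 41.80 °C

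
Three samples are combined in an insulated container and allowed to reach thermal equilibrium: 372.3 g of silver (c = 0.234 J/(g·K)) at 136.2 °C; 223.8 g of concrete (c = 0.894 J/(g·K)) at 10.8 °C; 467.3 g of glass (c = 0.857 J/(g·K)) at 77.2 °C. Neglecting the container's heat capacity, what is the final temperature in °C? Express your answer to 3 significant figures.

Σ mᵢcᵢ(T − Tᵢ) = 0  ⇒  T = Σ mᵢcᵢTᵢ / Σ mᵢcᵢ
Σ mᵢcᵢ = 372.3×0.234 + 223.8×0.894 + 467.3×0.857 = 687.6715
Σ mᵢcᵢTᵢ = 87.1182×136.2 + 200.0772×10.8 + 400.4761×77.2 = 44943
T = 44943 / 687.6715 = 65.36 °C

T_f = 65.4 °C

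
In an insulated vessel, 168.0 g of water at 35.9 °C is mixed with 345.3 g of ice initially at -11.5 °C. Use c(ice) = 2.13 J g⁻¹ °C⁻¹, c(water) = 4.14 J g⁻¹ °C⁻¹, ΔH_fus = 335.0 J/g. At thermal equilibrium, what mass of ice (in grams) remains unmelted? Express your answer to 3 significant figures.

Heat to warm all ice to 0 °C: 345.3×2.13×11.5 = 8458.1 J
Heat released by water cooling to 0 °C: 168.0×4.14×35.9 = 24969 J
24969 J < 8458.1 + 345.3×335.0 = 124133.6 J, so not all ice melts; final T = 0 °C.
Heat left for melting: 24969 − 8458.1 = 16510.9 J
Mass melted = 16510.9 / 335.0 = 49.29 g
Ice remaining = 345.3 − 49.29 = 296.01 g

m_ice remaining = 296 g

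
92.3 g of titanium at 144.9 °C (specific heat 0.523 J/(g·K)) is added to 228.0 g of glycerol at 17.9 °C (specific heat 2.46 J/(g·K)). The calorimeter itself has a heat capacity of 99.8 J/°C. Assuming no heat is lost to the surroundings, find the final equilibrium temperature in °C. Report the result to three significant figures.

T_f = 26.5 °C

Heat lost by titanium = heat gained by glycerol + calorimeter.
(92.3)(0.523)(144.9 − T) = [(228.0)(2.46) + 99.8](T − 17.9)
48.2729 (144.9 − T) = 660.68 (T − 17.9)
6994.7 − 48.2729 T = 660.68 T − 11826
18820.7 = 708.9529 T
T = 26.547 °C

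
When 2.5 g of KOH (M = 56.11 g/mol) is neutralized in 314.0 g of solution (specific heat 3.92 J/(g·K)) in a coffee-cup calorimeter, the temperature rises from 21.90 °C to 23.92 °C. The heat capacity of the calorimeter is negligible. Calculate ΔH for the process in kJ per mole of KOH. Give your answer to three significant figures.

|ΔT| = |23.92 − 21.90| = 2.02 °C
|q_surr| = (314.0 × 3.92) × 2.02 = 1230.88 × 2.02 = 2486 J
n(KOH) = 2.5 / 56.11 = 0.04456 mol
Temperature rose, so q_rxn = −|q_surr| = -2.486 kJ
ΔH = q_rxn / n = -55.79 kJ/mol

ΔH = -55.8 kJ/mol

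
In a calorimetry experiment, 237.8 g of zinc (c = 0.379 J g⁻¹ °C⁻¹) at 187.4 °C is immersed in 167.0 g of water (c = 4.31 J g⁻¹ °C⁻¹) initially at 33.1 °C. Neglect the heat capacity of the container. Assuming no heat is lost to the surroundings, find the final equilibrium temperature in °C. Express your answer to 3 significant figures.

Heat lost by zinc = heat gained by water.
(237.8)(0.379)(187.4 − T) = (167.0)(4.31)(T − 33.1)
90.1262 (187.4 − T) = 719.77 (T − 33.1)
16890 − 90.1262 T = 719.77 T − 23824
40714 = 809.8962 T
T = 50.27 °C

T_f = 50.3 °C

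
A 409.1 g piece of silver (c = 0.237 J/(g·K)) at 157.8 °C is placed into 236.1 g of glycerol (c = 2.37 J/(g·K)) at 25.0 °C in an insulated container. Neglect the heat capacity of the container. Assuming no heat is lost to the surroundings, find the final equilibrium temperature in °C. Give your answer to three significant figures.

T_f = 44.6 °C

Heat lost by silver = heat gained by glycerol.
(409.1)(0.237)(157.8 − T) = (236.1)(2.37)(T − 25.0)
96.9567 (157.8 − T) = 559.557 (T − 25.0)
15300 − 96.9567 T = 559.557 T − 13989
29289 = 656.5137 T
T = 44.61 °C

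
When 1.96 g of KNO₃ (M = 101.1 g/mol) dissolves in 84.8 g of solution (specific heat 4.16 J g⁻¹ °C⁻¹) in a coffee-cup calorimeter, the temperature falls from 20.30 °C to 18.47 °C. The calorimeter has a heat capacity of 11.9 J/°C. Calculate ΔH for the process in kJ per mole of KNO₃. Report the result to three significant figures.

|ΔT| = |18.47 − 20.30| = 1.83 °C
|q_surr| = (84.8 × 4.16 + 11.9) × 1.83 = 364.668 × 1.83 = 667.3 J
n(KNO₃) = 1.96 / 101.1 = 0.01939 mol
Temperature fell, so q_rxn = +|q_surr| = 0.6673 kJ
ΔH = q_rxn / n = 34.41 kJ/mol

ΔH = 34.4 kJ/mol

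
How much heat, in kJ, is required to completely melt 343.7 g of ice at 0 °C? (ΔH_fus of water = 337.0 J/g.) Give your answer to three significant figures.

q = 116 kJ

q = m × ΔH_fus = 343.7 × 337.0 = 115800 J = 116 kJ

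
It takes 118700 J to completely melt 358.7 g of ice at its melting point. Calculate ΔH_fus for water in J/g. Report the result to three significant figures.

ΔH_fus = 331 J/g

ΔH_fus = q / m = 118700 / 358.7 = 331 J/g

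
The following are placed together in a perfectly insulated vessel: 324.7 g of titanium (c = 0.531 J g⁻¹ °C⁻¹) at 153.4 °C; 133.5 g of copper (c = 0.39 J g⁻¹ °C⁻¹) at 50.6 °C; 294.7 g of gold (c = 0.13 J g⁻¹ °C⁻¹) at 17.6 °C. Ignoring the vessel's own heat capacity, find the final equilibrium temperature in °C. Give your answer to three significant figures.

T_f = 113 °C

Σ mᵢcᵢ(T − Tᵢ) = 0  ⇒  T = Σ mᵢcᵢTᵢ / Σ mᵢcᵢ
Σ mᵢcᵢ = 324.7×0.531 + 133.5×0.39 + 294.7×0.13 = 262.7917
Σ mᵢcᵢTᵢ = 172.4157×153.4 + 52.065×50.6 + 38.311×17.6 = 29757
T = 29757 / 262.7917 = 113.2 °C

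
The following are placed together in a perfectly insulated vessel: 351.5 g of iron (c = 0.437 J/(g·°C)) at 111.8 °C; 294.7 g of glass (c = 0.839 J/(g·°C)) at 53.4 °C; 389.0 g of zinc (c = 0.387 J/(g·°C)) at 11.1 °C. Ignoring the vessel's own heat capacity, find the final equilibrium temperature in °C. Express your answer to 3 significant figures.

Σ mᵢcᵢ(T − Tᵢ) = 0  ⇒  T = Σ mᵢcᵢTᵢ / Σ mᵢcᵢ
Σ mᵢcᵢ = 351.5×0.437 + 294.7×0.839 + 389.0×0.387 = 551.4018
Σ mᵢcᵢTᵢ = 153.6055×111.8 + 247.2533×53.4 + 150.543×11.1 = 32047
T = 32047 / 551.4018 = 58.12 °C

T_f = 58.1 °C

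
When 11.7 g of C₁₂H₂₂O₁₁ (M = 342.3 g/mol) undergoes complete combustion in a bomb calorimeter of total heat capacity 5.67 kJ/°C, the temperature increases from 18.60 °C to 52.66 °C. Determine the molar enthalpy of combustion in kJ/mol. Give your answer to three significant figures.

ΔT = 52.66 − 18.60 = 34.06 °C
q_cal = C_cal × ΔT = 5.67 × 34.06 = 193.1202 kJ
n = 11.7 / 342.3 = 0.03418 mol
q_rxn = −q_cal = -193.1202 kJ
ΔH = -193.1202 / 0.03418 = -5650 kJ/mol

ΔH = -5650 kJ/mol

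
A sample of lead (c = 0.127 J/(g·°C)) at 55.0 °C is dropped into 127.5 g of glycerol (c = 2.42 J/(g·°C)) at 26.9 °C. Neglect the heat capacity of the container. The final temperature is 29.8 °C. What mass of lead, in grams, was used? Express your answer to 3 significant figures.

q_gained = (127.5 × 2.42) × (29.8 − 26.9) = 894.8 J
q_lost = m × 0.127 × (55.0 − 29.8) = 3.2004 m
m = 894.8 / 3.2004 = 280 g

m = 280 g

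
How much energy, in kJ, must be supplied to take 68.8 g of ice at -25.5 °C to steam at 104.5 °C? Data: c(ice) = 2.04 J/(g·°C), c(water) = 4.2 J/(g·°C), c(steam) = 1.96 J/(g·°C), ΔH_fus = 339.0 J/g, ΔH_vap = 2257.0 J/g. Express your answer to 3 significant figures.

q = 212 kJ

q1 (heat ice -25.5→0.0 °C): 68.8 × 2.04 × 25.5 = 3579 J
q2 (melt at 0 °C): 68.8 × 339.0 = 23323 J
q3 (heat water 0.0→100.0 °C): 68.8 × 4.2 × 100.0 = 28896 J
q4 (vaporize at 100 °C): 68.8 × 2257.0 = 155282 J
q5 (heat steam 100.0→104.5 °C): 68.8 × 1.96 × 4.5 = 607 J
Total: 3579 + 23323 + 28896 + 155282 + 607 = 211687 J = 212 kJ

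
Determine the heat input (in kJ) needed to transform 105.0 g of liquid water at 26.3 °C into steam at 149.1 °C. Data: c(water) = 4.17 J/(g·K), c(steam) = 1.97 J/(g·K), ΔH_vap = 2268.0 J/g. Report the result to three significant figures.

q1 (heat water 26.3→100.0 °C): 105.0 × 4.17 × 73.7 = 32270 J
q2 (vaporize at 100 °C): 105.0 × 2268.0 = 238140 J
q3 (heat steam 100.0→149.1 °C): 105.0 × 1.97 × 49.1 = 10156 J
Total: 32270 + 238140 + 10156 = 280566 J = 281 kJ

q = 281 kJ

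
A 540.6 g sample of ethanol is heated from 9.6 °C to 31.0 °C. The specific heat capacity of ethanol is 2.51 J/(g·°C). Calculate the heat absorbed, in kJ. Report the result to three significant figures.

q = m c ΔT = 540.6 × 2.51 × (31.0 − 9.6)
q = 540.6 × 2.51 × 21.4 = 29040 J = 29.0 kJ

q = 29.0 kJ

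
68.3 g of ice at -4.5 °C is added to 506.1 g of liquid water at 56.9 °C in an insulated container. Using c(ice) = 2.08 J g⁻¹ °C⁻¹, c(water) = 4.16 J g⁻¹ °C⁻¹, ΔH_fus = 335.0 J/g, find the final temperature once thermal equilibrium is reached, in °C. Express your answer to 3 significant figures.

Heat to bring ice to 0 °C and melt it: q₁ = 68.3×2.08×4.5 + 68.3×335.0 = 23520 J
Heat the water can supply cooling to 0 °C: 506.1×4.16×56.9 = 119796 J > q₁, so all ice melts.
Energy balance: 506.1×4.16×(56.9 − T) = 23520 + 68.3×4.16×(T − 0)
2105.376(56.9 − T) = 23520 + 284.128 T
119796 − 23520 = 2389.504 T
T = 96276 / 2389.504 = 40.29 °C

T_f = 40.3 °C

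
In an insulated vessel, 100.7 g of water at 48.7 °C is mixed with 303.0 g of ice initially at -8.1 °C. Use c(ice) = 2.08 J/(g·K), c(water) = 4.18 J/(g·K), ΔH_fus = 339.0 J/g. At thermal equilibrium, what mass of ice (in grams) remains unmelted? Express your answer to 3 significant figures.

m_ice remaining = 258 g

Heat to warm all ice to 0 °C: 303.0×2.08×8.1 = 5104.9 J
Heat released by water cooling to 0 °C: 100.7×4.18×48.7 = 20499 J
20499 J < 5104.9 + 303.0×339.0 = 107821.9 J, so not all ice melts; final T = 0 °C.
Heat left for melting: 20499 − 5104.9 = 15394.1 J
Mass melted = 15394.1 / 339.0 = 45.41 g
Ice remaining = 303.0 − 45.41 = 257.59 g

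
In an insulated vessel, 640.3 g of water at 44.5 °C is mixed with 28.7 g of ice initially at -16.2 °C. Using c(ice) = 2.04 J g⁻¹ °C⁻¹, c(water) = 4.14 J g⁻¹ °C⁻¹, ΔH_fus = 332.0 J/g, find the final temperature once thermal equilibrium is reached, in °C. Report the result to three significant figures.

T_f = 38.8 °C

Heat to bring ice to 0 °C and melt it: q₁ = 28.7×2.04×16.2 + 28.7×332.0 = 10477 J
Heat the water can supply cooling to 0 °C: 640.3×4.14×44.5 = 117962 J > q₁, so all ice melts.
Energy balance: 640.3×4.14×(44.5 − T) = 10477 + 28.7×4.14×(T − 0)
2650.842(44.5 − T) = 10477 + 118.818 T
117962 − 10477 = 2769.660 T
T = 107485 / 2769.660 = 38.81 °C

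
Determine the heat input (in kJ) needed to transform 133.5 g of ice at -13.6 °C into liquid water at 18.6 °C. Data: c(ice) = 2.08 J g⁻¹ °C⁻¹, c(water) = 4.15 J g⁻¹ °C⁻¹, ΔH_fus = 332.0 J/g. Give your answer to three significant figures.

q1 (heat ice -13.6→0.0 °C): 133.5 × 2.08 × 13.6 = 3776 J
q2 (melt at 0 °C): 133.5 × 332.0 = 44322 J
q3 (heat water 0.0→18.6 °C): 133.5 × 4.15 × 18.6 = 10305 J
Total: 3776 + 44322 + 10305 = 58403 J = 58.4 kJ

q = 58.4 kJ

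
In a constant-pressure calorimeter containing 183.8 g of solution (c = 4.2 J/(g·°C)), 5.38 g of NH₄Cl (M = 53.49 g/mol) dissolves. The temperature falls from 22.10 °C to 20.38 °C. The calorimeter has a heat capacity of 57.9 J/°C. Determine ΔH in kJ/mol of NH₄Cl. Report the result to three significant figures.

ΔH = 14.2 kJ/mol

|ΔT| = |20.38 − 22.10| = 1.72 °C
|q_surr| = (183.8 × 4.2 + 57.9) × 1.72 = 829.86 × 1.72 = 1427 J
n(NH₄Cl) = 5.38 / 53.49 = 0.1006 mol
Temperature fell, so q_rxn = +|q_surr| = 1.427 kJ
ΔH = q_rxn / n = 14.18 kJ/mol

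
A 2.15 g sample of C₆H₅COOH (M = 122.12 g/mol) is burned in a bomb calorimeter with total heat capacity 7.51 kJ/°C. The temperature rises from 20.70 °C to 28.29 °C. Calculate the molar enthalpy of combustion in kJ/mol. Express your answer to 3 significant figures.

ΔH = -3240 kJ/mol

ΔT = 28.29 − 20.70 = 7.59 °C
q_cal = C_cal × ΔT = 7.51 × 7.59 = 57.0009 kJ
n = 2.15 / 122.12 = 0.01761 mol
q_rxn = −q_cal = -57.0009 kJ
ΔH = -57.0009 / 0.01761 = -3237 kJ/mol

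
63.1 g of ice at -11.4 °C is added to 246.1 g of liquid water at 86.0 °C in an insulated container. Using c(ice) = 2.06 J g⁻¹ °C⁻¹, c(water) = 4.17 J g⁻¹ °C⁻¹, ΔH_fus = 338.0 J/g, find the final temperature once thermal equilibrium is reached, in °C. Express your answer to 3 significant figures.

T_f = 50.8 °C

Heat to bring ice to 0 °C and melt it: q₁ = 63.1×2.06×11.4 + 63.1×338.0 = 22810 J
Heat the water can supply cooling to 0 °C: 246.1×4.17×86.0 = 88256.4 J > q₁, so all ice melts.
Energy balance: 246.1×4.17×(86.0 − T) = 22810 + 63.1×4.17×(T − 0)
1026.237(86.0 − T) = 22810 + 263.127 T
88256.4 − 22810 = 1289.364 T
T = 65446.4 / 1289.364 = 50.76 °C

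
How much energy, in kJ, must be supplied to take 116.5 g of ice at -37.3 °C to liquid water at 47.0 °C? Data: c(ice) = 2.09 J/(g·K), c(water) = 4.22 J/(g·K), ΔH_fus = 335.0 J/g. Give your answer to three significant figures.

q = 71.2 kJ

q1 (heat ice -37.3→0.0 °C): 116.5 × 2.09 × 37.3 = 9082 J
q2 (melt at 0 °C): 116.5 × 335.0 = 39028 J
q3 (heat water 0.0→47.0 °C): 116.5 × 4.22 × 47.0 = 23107 J
Total: 9082 + 39028 + 23107 = 71217 J = 71.2 kJ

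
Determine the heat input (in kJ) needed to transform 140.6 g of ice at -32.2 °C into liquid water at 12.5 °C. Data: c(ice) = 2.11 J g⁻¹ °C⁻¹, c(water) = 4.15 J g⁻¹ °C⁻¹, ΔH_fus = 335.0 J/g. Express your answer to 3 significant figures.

q = 63.9 kJ

q1 (heat ice -32.2→0.0 °C): 140.6 × 2.11 × 32.2 = 9553 J
q2 (melt at 0 °C): 140.6 × 335.0 = 47101 J
q3 (heat water 0.0→12.5 °C): 140.6 × 4.15 × 12.5 = 7294 J
Total: 9553 + 47101 + 7294 = 63948 J = 63.9 kJ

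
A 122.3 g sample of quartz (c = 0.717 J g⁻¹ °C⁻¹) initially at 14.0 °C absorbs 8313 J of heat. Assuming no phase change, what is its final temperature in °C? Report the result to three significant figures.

ΔT = q / (m c) = 8313 / (122.3 × 0.717) = 94.80 °C
T_f = 14.0 + 94.80 = 108.80 °C

T_f = 109 °C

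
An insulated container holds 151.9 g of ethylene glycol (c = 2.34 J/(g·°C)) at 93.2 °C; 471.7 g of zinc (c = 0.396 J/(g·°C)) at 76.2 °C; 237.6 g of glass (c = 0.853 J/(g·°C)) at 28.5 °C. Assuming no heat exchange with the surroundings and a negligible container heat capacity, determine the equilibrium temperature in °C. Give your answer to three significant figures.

T_f = 71.3 °C

Σ mᵢcᵢ(T − Tᵢ) = 0  ⇒  T = Σ mᵢcᵢTᵢ / Σ mᵢcᵢ
Σ mᵢcᵢ = 151.9×2.34 + 471.7×0.396 + 237.6×0.853 = 744.9120
Σ mᵢcᵢTᵢ = 355.446×93.2 + 186.7932×76.2 + 202.6728×28.5 = 53137
T = 53137 / 744.9120 = 71.33 °C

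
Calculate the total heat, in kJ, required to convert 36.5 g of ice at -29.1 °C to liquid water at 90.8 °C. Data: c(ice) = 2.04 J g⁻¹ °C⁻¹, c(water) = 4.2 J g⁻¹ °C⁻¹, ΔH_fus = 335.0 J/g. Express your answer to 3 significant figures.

q1 (heat ice -29.1→0.0 °C): 36.5 × 2.04 × 29.1 = 2167 J
q2 (melt at 0 °C): 36.5 × 335.0 = 12228 J
q3 (heat water 0.0→90.8 °C): 36.5 × 4.2 × 90.8 = 13920 J
Total: 2167 + 12228 + 13920 = 28315 J = 28.3 kJ

q = 28.3 kJ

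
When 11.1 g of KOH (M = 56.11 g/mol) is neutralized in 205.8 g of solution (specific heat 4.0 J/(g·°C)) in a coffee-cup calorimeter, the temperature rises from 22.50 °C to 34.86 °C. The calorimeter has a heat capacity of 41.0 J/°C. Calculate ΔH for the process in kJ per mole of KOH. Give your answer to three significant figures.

|ΔT| = |34.86 − 22.50| = 12.36 °C
|q_surr| = (205.8 × 4.0 + 41.0) × 12.36 = 864.2 × 12.36 = 10680 J
n(KOH) = 11.1 / 56.11 = 0.1978 mol
Temperature rose, so q_rxn = −|q_surr| = -10.68 kJ
ΔH = q_rxn / n = -53.99 kJ/mol

ΔH = -54.0 kJ/mol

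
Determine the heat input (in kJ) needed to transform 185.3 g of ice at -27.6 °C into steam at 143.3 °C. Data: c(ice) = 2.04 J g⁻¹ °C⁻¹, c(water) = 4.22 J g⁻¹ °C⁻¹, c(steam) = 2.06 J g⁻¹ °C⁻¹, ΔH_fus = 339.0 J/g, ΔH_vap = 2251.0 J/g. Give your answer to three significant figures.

q1 (heat ice -27.6→0.0 °C): 185.3 × 2.04 × 27.6 = 10433 J
q2 (melt at 0 °C): 185.3 × 339.0 = 62817 J
q3 (heat water 0.0→100.0 °C): 185.3 × 4.22 × 100.0 = 78197 J
q4 (vaporize at 100 °C): 185.3 × 2251.0 = 417110 J
q5 (heat steam 100.0→143.3 °C): 185.3 × 2.06 × 43.3 = 16528 J
Total: 10433 + 62817 + 78197 + 417110 + 16528 = 585085 J = 585 kJ

q = 585 kJ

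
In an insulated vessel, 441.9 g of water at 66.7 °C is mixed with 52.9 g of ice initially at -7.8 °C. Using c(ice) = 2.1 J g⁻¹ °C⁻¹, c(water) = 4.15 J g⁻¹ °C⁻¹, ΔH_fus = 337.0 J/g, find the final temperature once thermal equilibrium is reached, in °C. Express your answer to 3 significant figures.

Heat to bring ice to 0 °C and melt it: q₁ = 52.9×2.1×7.8 + 52.9×337.0 = 18694 J
Heat the water can supply cooling to 0 °C: 441.9×4.15×66.7 = 122320 J > q₁, so all ice melts.
Energy balance: 441.9×4.15×(66.7 − T) = 18694 + 52.9×4.15×(T − 0)
1833.885(66.7 − T) = 18694 + 219.535 T
122320 − 18694 = 2053.420 T
T = 103626 / 2053.420 = 50.47 °C

T_f = 50.5 °C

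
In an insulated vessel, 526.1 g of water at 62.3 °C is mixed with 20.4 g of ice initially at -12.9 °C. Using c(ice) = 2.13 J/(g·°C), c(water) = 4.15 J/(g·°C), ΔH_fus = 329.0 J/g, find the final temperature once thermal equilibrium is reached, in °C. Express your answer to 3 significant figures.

T_f = 56.8 °C

Heat to bring ice to 0 °C and melt it: q₁ = 20.4×2.13×12.9 + 20.4×329.0 = 7272.1 J
Heat the water can supply cooling to 0 °C: 526.1×4.15×62.3 = 136021 J > q₁, so all ice melts.
Energy balance: 526.1×4.15×(62.3 − T) = 7272.1 + 20.4×4.15×(T − 0)
2183.315(62.3 − T) = 7272.1 + 84.66 T
136021 − 7272.1 = 2267.975 T
T = 128748.9 / 2267.975 = 56.77 °C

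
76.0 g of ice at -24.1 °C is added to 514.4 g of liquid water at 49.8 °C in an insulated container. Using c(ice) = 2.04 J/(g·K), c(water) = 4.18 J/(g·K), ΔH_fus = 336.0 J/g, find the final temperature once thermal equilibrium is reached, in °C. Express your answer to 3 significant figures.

Heat to bring ice to 0 °C and melt it: q₁ = 76.0×2.04×24.1 + 76.0×336.0 = 29272 J
Heat the water can supply cooling to 0 °C: 514.4×4.18×49.8 = 107080 J > q₁, so all ice melts.
Energy balance: 514.4×4.18×(49.8 − T) = 29272 + 76.0×4.18×(T − 0)
2150.192(49.8 − T) = 29272 + 317.68 T
107080 − 29272 = 2467.872 T
T = 77808 / 2467.872 = 31.53 °C

T_f = 31.5 °C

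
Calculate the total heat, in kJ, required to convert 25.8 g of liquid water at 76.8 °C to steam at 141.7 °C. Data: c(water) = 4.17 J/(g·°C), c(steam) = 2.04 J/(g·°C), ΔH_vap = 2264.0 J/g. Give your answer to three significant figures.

q = 63.1 kJ

q1 (heat water 76.8→100.0 °C): 25.8 × 4.17 × 23.2 = 2496 J
q2 (vaporize at 100 °C): 25.8 × 2264.0 = 58411 J
q3 (heat steam 100.0→141.7 °C): 25.8 × 2.04 × 41.7 = 2195 J
Total: 2496 + 58411 + 2195 = 63102 J = 63.1 kJ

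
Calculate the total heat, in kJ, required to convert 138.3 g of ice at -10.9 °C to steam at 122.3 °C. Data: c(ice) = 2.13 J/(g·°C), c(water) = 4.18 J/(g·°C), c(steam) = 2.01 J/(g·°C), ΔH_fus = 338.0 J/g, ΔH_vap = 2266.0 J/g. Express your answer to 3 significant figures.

q1 (heat ice -10.9→0.0 °C): 138.3 × 2.13 × 10.9 = 3211 J
q2 (melt at 0 °C): 138.3 × 338.0 = 46745 J
q3 (heat water 0.0→100.0 °C): 138.3 × 4.18 × 100.0 = 57809 J
q4 (vaporize at 100 °C): 138.3 × 2266.0 = 313388 J
q5 (heat steam 100.0→122.3 °C): 138.3 × 2.01 × 22.3 = 6199 J
Total: 3211 + 46745 + 57809 + 313388 + 6199 = 427352 J = 427 kJ

q = 427 kJ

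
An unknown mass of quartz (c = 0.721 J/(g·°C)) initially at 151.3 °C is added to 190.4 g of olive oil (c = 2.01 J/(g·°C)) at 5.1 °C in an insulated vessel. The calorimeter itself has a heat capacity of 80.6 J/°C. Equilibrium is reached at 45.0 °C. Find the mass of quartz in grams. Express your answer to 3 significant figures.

m = 241 g

q_gained = (190.4 × 2.01 + 80.6) × (45.0 − 5.1) = 18490 J
q_lost = m × 0.721 × (151.3 − 45.0) = 76.6423 m
m = 18490 / 76.6423 = 241 g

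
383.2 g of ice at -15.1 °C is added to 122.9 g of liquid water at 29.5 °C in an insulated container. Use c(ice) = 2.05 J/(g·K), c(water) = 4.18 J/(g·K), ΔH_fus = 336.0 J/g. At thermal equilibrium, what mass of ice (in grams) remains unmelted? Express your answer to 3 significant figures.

Heat to warm all ice to 0 °C: 383.2×2.05×15.1 = 11862 J
Heat released by water cooling to 0 °C: 122.9×4.18×29.5 = 15155 J
15155 J < 11862 + 383.2×336.0 = 140617.2 J, so not all ice melts; final T = 0 °C.
Heat left for melting: 15155 − 11862 = 3293 J
Mass melted = 3293 / 336.0 = 9.801 g
Ice remaining = 383.2 − 9.801 = 373.399 g

m_ice remaining = 373 g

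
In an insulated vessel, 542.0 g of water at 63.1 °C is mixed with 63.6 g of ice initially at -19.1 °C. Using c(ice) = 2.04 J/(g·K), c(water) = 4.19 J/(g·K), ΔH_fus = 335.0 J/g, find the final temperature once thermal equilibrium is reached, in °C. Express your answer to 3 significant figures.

Heat to bring ice to 0 °C and melt it: q₁ = 63.6×2.04×19.1 + 63.6×335.0 = 23784 J
Heat the water can supply cooling to 0 °C: 542.0×4.19×63.1 = 143299 J > q₁, so all ice melts.
Energy balance: 542.0×4.19×(63.1 − T) = 23784 + 63.6×4.19×(T − 0)
2270.98(63.1 − T) = 23784 + 266.484 T
143299 − 23784 = 2537.464 T
T = 119515 / 2537.464 = 47.10 °C

T_f = 47.1 °C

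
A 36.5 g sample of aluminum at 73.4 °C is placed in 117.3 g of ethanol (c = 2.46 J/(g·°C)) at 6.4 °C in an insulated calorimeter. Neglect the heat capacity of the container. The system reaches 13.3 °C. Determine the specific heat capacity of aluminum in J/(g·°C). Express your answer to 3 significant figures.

q_gained = (117.3 × 2.46) × (13.3 − 6.4) = 1991 J
q_lost = 36.5 × c × (73.4 − 13.3) = 2193.65 c
Set equal: c = 1991 / 2193.65 = 0.908 J/(g·°C)

c = 0.908 J/(g·°C)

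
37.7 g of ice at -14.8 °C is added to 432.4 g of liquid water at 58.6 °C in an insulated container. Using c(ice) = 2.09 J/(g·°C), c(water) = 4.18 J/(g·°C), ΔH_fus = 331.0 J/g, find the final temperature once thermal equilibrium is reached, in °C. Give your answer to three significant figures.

Heat to bring ice to 0 °C and melt it: q₁ = 37.7×2.09×14.8 + 37.7×331.0 = 13645 J
Heat the water can supply cooling to 0 °C: 432.4×4.18×58.6 = 105916 J > q₁, so all ice melts.
Energy balance: 432.4×4.18×(58.6 − T) = 13645 + 37.7×4.18×(T − 0)
1807.432(58.6 − T) = 13645 + 157.586 T
105916 − 13645 = 1965.018 T
T = 92271 / 1965.018 = 46.96 °C

T_f = 47.0 °C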